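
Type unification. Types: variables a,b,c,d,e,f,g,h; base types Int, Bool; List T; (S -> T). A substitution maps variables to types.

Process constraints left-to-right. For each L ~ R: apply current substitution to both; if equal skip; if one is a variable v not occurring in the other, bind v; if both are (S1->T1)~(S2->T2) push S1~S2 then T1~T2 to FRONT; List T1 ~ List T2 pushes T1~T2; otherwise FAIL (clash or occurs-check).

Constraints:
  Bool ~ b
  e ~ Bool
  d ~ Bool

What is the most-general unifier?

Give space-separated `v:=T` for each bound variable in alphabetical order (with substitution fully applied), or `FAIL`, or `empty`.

step 1: unify Bool ~ b  [subst: {-} | 2 pending]
  bind b := Bool
step 2: unify e ~ Bool  [subst: {b:=Bool} | 1 pending]
  bind e := Bool
step 3: unify d ~ Bool  [subst: {b:=Bool, e:=Bool} | 0 pending]
  bind d := Bool

Answer: b:=Bool d:=Bool e:=Bool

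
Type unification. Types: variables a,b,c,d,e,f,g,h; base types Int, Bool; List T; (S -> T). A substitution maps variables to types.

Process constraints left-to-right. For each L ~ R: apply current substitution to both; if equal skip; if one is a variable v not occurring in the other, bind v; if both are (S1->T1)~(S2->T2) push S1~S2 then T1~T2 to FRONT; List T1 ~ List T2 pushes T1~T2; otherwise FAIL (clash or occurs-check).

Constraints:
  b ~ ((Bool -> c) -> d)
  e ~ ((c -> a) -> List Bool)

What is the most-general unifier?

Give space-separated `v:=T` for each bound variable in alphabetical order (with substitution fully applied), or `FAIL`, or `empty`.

step 1: unify b ~ ((Bool -> c) -> d)  [subst: {-} | 1 pending]
  bind b := ((Bool -> c) -> d)
step 2: unify e ~ ((c -> a) -> List Bool)  [subst: {b:=((Bool -> c) -> d)} | 0 pending]
  bind e := ((c -> a) -> List Bool)

Answer: b:=((Bool -> c) -> d) e:=((c -> a) -> List Bool)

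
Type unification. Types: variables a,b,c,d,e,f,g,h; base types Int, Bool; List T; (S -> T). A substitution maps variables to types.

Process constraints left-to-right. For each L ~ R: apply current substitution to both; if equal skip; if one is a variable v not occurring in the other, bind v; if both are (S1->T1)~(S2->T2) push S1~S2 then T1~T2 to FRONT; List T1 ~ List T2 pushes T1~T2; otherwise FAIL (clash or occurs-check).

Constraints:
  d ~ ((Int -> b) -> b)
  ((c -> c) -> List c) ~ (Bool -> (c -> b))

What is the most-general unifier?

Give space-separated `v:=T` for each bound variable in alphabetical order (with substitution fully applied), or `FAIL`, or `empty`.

step 1: unify d ~ ((Int -> b) -> b)  [subst: {-} | 1 pending]
  bind d := ((Int -> b) -> b)
step 2: unify ((c -> c) -> List c) ~ (Bool -> (c -> b))  [subst: {d:=((Int -> b) -> b)} | 0 pending]
  -> decompose arrow: push (c -> c)~Bool, List c~(c -> b)
step 3: unify (c -> c) ~ Bool  [subst: {d:=((Int -> b) -> b)} | 1 pending]
  clash: (c -> c) vs Bool

Answer: FAIL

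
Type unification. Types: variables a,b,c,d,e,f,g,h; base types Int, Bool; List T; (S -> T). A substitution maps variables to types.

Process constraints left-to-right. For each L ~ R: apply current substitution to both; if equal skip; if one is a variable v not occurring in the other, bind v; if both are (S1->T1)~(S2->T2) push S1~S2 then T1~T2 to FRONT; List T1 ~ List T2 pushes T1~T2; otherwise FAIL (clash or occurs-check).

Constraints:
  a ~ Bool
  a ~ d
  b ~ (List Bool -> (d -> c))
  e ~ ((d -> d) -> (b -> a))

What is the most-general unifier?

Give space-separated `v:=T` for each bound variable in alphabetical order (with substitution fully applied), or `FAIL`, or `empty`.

Answer: a:=Bool b:=(List Bool -> (Bool -> c)) d:=Bool e:=((Bool -> Bool) -> ((List Bool -> (Bool -> c)) -> Bool))

Derivation:
step 1: unify a ~ Bool  [subst: {-} | 3 pending]
  bind a := Bool
step 2: unify Bool ~ d  [subst: {a:=Bool} | 2 pending]
  bind d := Bool
step 3: unify b ~ (List Bool -> (Bool -> c))  [subst: {a:=Bool, d:=Bool} | 1 pending]
  bind b := (List Bool -> (Bool -> c))
step 4: unify e ~ ((Bool -> Bool) -> ((List Bool -> (Bool -> c)) -> Bool))  [subst: {a:=Bool, d:=Bool, b:=(List Bool -> (Bool -> c))} | 0 pending]
  bind e := ((Bool -> Bool) -> ((List Bool -> (Bool -> c)) -> Bool))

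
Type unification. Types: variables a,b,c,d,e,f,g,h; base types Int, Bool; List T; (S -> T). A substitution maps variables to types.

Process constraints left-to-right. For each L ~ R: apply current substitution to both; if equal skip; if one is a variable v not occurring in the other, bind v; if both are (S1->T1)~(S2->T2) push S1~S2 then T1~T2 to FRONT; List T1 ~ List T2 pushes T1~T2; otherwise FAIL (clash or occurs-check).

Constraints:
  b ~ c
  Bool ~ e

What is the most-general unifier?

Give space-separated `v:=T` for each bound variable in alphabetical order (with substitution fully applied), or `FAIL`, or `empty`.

Answer: b:=c e:=Bool

Derivation:
step 1: unify b ~ c  [subst: {-} | 1 pending]
  bind b := c
step 2: unify Bool ~ e  [subst: {b:=c} | 0 pending]
  bind e := Bool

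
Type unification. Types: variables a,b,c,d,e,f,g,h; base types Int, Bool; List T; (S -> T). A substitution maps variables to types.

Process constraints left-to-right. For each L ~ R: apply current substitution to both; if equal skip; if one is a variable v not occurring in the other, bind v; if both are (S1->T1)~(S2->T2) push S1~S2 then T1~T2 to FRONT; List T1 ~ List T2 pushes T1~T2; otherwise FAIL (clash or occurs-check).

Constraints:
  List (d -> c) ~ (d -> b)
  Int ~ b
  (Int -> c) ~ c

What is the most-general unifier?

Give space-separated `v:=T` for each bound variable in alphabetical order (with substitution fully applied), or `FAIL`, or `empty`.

Answer: FAIL

Derivation:
step 1: unify List (d -> c) ~ (d -> b)  [subst: {-} | 2 pending]
  clash: List (d -> c) vs (d -> b)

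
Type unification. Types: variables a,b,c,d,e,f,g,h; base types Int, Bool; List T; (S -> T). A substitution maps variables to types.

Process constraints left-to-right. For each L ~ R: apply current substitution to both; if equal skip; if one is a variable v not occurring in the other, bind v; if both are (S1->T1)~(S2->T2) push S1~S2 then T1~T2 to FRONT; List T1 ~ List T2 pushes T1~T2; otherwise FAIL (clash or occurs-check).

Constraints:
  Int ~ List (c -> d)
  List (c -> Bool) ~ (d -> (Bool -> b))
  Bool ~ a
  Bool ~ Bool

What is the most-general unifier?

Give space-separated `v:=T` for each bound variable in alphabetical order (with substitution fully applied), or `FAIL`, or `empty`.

step 1: unify Int ~ List (c -> d)  [subst: {-} | 3 pending]
  clash: Int vs List (c -> d)

Answer: FAIL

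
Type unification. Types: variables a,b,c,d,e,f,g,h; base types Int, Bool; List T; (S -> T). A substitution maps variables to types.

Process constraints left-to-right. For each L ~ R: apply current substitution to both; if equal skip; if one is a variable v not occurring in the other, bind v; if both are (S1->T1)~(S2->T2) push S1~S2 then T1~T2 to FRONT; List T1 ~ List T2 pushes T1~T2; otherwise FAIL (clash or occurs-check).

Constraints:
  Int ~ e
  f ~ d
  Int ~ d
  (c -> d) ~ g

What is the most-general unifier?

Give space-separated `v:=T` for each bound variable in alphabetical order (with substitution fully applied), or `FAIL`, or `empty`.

Answer: d:=Int e:=Int f:=Int g:=(c -> Int)

Derivation:
step 1: unify Int ~ e  [subst: {-} | 3 pending]
  bind e := Int
step 2: unify f ~ d  [subst: {e:=Int} | 2 pending]
  bind f := d
step 3: unify Int ~ d  [subst: {e:=Int, f:=d} | 1 pending]
  bind d := Int
step 4: unify (c -> Int) ~ g  [subst: {e:=Int, f:=d, d:=Int} | 0 pending]
  bind g := (c -> Int)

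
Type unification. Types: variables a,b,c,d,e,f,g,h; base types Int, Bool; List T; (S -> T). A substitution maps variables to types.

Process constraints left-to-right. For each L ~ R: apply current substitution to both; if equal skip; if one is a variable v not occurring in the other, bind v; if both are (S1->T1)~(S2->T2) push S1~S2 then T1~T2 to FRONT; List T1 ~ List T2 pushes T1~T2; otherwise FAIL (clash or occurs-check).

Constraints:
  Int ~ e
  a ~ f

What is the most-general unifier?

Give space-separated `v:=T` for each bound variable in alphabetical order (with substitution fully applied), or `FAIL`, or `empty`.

step 1: unify Int ~ e  [subst: {-} | 1 pending]
  bind e := Int
step 2: unify a ~ f  [subst: {e:=Int} | 0 pending]
  bind a := f

Answer: a:=f e:=Int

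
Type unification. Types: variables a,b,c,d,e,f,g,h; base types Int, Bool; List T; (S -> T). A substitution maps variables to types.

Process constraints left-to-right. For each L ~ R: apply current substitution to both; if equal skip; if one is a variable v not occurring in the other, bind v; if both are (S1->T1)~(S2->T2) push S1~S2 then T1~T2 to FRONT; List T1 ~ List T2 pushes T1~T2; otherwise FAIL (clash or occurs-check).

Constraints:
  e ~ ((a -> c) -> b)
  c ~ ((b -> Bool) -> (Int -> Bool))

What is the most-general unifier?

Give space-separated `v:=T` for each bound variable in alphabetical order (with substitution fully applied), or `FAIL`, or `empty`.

step 1: unify e ~ ((a -> c) -> b)  [subst: {-} | 1 pending]
  bind e := ((a -> c) -> b)
step 2: unify c ~ ((b -> Bool) -> (Int -> Bool))  [subst: {e:=((a -> c) -> b)} | 0 pending]
  bind c := ((b -> Bool) -> (Int -> Bool))

Answer: c:=((b -> Bool) -> (Int -> Bool)) e:=((a -> ((b -> Bool) -> (Int -> Bool))) -> b)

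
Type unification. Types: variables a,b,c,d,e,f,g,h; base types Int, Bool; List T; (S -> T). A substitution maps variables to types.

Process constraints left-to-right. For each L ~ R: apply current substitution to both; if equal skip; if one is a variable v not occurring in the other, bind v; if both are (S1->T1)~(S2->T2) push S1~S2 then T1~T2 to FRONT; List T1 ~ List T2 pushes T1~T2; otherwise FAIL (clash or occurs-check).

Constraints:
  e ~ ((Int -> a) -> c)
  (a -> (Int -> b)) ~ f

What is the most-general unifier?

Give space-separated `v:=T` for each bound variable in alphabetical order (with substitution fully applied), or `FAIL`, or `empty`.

step 1: unify e ~ ((Int -> a) -> c)  [subst: {-} | 1 pending]
  bind e := ((Int -> a) -> c)
step 2: unify (a -> (Int -> b)) ~ f  [subst: {e:=((Int -> a) -> c)} | 0 pending]
  bind f := (a -> (Int -> b))

Answer: e:=((Int -> a) -> c) f:=(a -> (Int -> b))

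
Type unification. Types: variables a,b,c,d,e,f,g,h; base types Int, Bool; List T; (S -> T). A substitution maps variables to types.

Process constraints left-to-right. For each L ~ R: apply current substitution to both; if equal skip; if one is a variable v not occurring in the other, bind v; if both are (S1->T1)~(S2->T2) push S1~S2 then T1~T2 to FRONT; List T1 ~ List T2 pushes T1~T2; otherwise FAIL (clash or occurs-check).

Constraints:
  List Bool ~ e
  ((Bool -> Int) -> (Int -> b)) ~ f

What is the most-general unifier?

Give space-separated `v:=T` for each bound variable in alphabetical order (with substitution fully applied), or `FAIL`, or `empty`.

Answer: e:=List Bool f:=((Bool -> Int) -> (Int -> b))

Derivation:
step 1: unify List Bool ~ e  [subst: {-} | 1 pending]
  bind e := List Bool
step 2: unify ((Bool -> Int) -> (Int -> b)) ~ f  [subst: {e:=List Bool} | 0 pending]
  bind f := ((Bool -> Int) -> (Int -> b))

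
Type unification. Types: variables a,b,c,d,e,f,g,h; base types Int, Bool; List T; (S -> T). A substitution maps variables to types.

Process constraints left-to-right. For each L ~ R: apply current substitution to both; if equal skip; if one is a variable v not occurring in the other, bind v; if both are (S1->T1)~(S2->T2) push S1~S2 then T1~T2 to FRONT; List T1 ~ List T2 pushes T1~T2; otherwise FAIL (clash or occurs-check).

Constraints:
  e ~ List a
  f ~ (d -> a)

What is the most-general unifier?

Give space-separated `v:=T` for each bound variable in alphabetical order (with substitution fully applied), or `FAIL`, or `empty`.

step 1: unify e ~ List a  [subst: {-} | 1 pending]
  bind e := List a
step 2: unify f ~ (d -> a)  [subst: {e:=List a} | 0 pending]
  bind f := (d -> a)

Answer: e:=List a f:=(d -> a)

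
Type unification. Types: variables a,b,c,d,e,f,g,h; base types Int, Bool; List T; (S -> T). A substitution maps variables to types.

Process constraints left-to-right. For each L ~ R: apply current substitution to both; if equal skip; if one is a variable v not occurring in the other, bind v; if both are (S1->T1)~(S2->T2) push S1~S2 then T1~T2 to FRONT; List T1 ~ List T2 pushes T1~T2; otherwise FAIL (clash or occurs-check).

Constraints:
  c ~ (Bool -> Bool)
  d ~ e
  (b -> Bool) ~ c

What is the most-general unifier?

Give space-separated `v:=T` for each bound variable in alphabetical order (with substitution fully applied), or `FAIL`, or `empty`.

step 1: unify c ~ (Bool -> Bool)  [subst: {-} | 2 pending]
  bind c := (Bool -> Bool)
step 2: unify d ~ e  [subst: {c:=(Bool -> Bool)} | 1 pending]
  bind d := e
step 3: unify (b -> Bool) ~ (Bool -> Bool)  [subst: {c:=(Bool -> Bool), d:=e} | 0 pending]
  -> decompose arrow: push b~Bool, Bool~Bool
step 4: unify b ~ Bool  [subst: {c:=(Bool -> Bool), d:=e} | 1 pending]
  bind b := Bool
step 5: unify Bool ~ Bool  [subst: {c:=(Bool -> Bool), d:=e, b:=Bool} | 0 pending]
  -> identical, skip

Answer: b:=Bool c:=(Bool -> Bool) d:=e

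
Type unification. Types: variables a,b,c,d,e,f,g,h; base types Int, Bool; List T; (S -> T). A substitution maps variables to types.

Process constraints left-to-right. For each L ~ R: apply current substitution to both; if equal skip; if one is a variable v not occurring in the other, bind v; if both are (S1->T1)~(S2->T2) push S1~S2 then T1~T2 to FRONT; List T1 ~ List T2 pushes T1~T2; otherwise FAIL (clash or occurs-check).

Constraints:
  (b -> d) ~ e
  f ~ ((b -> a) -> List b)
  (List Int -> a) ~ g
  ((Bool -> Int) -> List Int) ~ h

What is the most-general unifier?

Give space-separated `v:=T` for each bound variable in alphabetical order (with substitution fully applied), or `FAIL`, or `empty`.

Answer: e:=(b -> d) f:=((b -> a) -> List b) g:=(List Int -> a) h:=((Bool -> Int) -> List Int)

Derivation:
step 1: unify (b -> d) ~ e  [subst: {-} | 3 pending]
  bind e := (b -> d)
step 2: unify f ~ ((b -> a) -> List b)  [subst: {e:=(b -> d)} | 2 pending]
  bind f := ((b -> a) -> List b)
step 3: unify (List Int -> a) ~ g  [subst: {e:=(b -> d), f:=((b -> a) -> List b)} | 1 pending]
  bind g := (List Int -> a)
step 4: unify ((Bool -> Int) -> List Int) ~ h  [subst: {e:=(b -> d), f:=((b -> a) -> List b), g:=(List Int -> a)} | 0 pending]
  bind h := ((Bool -> Int) -> List Int)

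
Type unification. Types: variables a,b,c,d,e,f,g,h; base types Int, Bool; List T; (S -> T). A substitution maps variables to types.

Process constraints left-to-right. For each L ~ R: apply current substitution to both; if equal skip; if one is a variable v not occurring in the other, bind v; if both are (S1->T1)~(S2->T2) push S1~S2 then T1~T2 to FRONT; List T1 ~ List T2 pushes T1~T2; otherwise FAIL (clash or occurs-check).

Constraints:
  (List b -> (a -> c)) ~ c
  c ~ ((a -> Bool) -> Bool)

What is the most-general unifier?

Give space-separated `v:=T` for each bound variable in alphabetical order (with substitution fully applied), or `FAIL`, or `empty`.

Answer: FAIL

Derivation:
step 1: unify (List b -> (a -> c)) ~ c  [subst: {-} | 1 pending]
  occurs-check fail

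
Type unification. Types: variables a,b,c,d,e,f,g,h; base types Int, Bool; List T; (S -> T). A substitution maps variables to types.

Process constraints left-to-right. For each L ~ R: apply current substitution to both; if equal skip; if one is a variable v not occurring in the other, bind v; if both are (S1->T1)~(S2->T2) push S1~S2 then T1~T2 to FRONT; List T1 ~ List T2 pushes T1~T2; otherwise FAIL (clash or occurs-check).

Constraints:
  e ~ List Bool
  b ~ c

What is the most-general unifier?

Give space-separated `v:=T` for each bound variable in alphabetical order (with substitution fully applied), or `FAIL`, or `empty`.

Answer: b:=c e:=List Bool

Derivation:
step 1: unify e ~ List Bool  [subst: {-} | 1 pending]
  bind e := List Bool
step 2: unify b ~ c  [subst: {e:=List Bool} | 0 pending]
  bind b := c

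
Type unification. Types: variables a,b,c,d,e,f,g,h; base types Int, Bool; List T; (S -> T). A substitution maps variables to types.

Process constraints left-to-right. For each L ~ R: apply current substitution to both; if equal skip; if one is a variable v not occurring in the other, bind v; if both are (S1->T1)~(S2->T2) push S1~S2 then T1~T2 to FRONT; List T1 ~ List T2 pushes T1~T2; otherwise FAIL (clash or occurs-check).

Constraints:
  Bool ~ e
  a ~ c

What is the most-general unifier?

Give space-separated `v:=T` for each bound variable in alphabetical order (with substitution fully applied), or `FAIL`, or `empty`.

Answer: a:=c e:=Bool

Derivation:
step 1: unify Bool ~ e  [subst: {-} | 1 pending]
  bind e := Bool
step 2: unify a ~ c  [subst: {e:=Bool} | 0 pending]
  bind a := c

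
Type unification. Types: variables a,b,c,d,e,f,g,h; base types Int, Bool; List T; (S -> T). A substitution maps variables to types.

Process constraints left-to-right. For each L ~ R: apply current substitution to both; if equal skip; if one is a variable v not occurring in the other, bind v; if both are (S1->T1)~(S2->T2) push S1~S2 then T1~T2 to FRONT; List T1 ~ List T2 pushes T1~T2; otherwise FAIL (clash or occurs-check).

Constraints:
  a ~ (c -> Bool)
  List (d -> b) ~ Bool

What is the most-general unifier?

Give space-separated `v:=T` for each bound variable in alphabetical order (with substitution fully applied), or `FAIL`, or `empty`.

Answer: FAIL

Derivation:
step 1: unify a ~ (c -> Bool)  [subst: {-} | 1 pending]
  bind a := (c -> Bool)
step 2: unify List (d -> b) ~ Bool  [subst: {a:=(c -> Bool)} | 0 pending]
  clash: List (d -> b) vs Bool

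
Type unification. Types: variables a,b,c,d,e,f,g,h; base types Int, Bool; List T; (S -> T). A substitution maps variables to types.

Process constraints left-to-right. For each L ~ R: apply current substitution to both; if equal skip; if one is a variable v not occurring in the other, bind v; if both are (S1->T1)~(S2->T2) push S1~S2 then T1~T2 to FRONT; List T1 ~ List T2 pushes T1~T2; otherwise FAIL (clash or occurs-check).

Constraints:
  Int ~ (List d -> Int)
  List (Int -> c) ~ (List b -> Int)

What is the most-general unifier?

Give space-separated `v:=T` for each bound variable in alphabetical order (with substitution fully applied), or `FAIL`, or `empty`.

step 1: unify Int ~ (List d -> Int)  [subst: {-} | 1 pending]
  clash: Int vs (List d -> Int)

Answer: FAIL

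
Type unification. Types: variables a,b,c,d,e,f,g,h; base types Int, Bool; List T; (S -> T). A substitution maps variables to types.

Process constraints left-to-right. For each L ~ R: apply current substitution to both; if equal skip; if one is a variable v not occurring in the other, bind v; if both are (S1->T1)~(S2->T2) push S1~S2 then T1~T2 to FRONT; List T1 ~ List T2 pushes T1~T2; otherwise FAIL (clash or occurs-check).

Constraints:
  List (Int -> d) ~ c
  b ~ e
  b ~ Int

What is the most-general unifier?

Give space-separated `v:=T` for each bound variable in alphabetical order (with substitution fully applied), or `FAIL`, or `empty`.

Answer: b:=Int c:=List (Int -> d) e:=Int

Derivation:
step 1: unify List (Int -> d) ~ c  [subst: {-} | 2 pending]
  bind c := List (Int -> d)
step 2: unify b ~ e  [subst: {c:=List (Int -> d)} | 1 pending]
  bind b := e
step 3: unify e ~ Int  [subst: {c:=List (Int -> d), b:=e} | 0 pending]
  bind e := Int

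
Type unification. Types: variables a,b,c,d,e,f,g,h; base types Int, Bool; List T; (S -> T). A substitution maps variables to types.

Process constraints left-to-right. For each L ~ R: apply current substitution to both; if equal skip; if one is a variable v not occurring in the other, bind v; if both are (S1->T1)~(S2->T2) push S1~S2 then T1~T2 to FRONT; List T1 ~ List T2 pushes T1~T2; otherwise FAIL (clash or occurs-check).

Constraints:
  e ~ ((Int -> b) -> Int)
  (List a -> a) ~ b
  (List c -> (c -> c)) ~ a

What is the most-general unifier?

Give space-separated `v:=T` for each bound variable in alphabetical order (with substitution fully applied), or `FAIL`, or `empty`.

step 1: unify e ~ ((Int -> b) -> Int)  [subst: {-} | 2 pending]
  bind e := ((Int -> b) -> Int)
step 2: unify (List a -> a) ~ b  [subst: {e:=((Int -> b) -> Int)} | 1 pending]
  bind b := (List a -> a)
step 3: unify (List c -> (c -> c)) ~ a  [subst: {e:=((Int -> b) -> Int), b:=(List a -> a)} | 0 pending]
  bind a := (List c -> (c -> c))

Answer: a:=(List c -> (c -> c)) b:=(List (List c -> (c -> c)) -> (List c -> (c -> c))) e:=((Int -> (List (List c -> (c -> c)) -> (List c -> (c -> c)))) -> Int)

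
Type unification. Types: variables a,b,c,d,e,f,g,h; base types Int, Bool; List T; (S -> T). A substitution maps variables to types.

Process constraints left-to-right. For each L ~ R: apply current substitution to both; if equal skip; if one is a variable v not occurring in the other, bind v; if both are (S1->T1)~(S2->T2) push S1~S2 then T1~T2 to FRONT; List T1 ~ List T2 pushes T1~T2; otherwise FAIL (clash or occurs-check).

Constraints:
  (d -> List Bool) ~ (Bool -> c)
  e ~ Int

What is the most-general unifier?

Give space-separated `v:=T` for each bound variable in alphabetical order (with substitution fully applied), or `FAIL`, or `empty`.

step 1: unify (d -> List Bool) ~ (Bool -> c)  [subst: {-} | 1 pending]
  -> decompose arrow: push d~Bool, List Bool~c
step 2: unify d ~ Bool  [subst: {-} | 2 pending]
  bind d := Bool
step 3: unify List Bool ~ c  [subst: {d:=Bool} | 1 pending]
  bind c := List Bool
step 4: unify e ~ Int  [subst: {d:=Bool, c:=List Bool} | 0 pending]
  bind e := Int

Answer: c:=List Bool d:=Bool e:=Int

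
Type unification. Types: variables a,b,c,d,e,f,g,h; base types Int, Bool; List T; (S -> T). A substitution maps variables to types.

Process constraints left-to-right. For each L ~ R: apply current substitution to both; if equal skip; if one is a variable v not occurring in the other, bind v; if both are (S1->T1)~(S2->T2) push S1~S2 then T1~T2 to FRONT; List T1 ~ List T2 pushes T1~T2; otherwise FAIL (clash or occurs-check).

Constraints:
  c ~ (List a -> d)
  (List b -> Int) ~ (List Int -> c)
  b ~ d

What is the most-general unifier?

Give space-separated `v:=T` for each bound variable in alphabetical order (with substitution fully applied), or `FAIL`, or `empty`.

step 1: unify c ~ (List a -> d)  [subst: {-} | 2 pending]
  bind c := (List a -> d)
step 2: unify (List b -> Int) ~ (List Int -> (List a -> d))  [subst: {c:=(List a -> d)} | 1 pending]
  -> decompose arrow: push List b~List Int, Int~(List a -> d)
step 3: unify List b ~ List Int  [subst: {c:=(List a -> d)} | 2 pending]
  -> decompose List: push b~Int
step 4: unify b ~ Int  [subst: {c:=(List a -> d)} | 2 pending]
  bind b := Int
step 5: unify Int ~ (List a -> d)  [subst: {c:=(List a -> d), b:=Int} | 1 pending]
  clash: Int vs (List a -> d)

Answer: FAIL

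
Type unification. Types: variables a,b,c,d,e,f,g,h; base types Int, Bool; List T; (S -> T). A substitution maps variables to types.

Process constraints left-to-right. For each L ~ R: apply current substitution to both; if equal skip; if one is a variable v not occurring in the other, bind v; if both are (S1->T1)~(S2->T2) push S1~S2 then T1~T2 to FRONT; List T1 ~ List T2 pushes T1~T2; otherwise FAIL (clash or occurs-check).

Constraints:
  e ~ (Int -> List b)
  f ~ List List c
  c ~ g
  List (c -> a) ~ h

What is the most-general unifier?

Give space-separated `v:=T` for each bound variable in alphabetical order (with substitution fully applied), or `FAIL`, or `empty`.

step 1: unify e ~ (Int -> List b)  [subst: {-} | 3 pending]
  bind e := (Int -> List b)
step 2: unify f ~ List List c  [subst: {e:=(Int -> List b)} | 2 pending]
  bind f := List List c
step 3: unify c ~ g  [subst: {e:=(Int -> List b), f:=List List c} | 1 pending]
  bind c := g
step 4: unify List (g -> a) ~ h  [subst: {e:=(Int -> List b), f:=List List c, c:=g} | 0 pending]
  bind h := List (g -> a)

Answer: c:=g e:=(Int -> List b) f:=List List g h:=List (g -> a)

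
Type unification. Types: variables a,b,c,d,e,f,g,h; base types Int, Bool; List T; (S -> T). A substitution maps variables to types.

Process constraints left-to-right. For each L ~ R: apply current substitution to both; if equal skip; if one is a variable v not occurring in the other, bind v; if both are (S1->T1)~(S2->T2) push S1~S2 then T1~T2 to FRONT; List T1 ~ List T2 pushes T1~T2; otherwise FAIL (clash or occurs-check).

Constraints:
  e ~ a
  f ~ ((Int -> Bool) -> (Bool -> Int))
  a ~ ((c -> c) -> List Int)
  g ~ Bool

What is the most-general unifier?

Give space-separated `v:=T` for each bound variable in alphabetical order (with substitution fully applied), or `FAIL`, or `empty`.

step 1: unify e ~ a  [subst: {-} | 3 pending]
  bind e := a
step 2: unify f ~ ((Int -> Bool) -> (Bool -> Int))  [subst: {e:=a} | 2 pending]
  bind f := ((Int -> Bool) -> (Bool -> Int))
step 3: unify a ~ ((c -> c) -> List Int)  [subst: {e:=a, f:=((Int -> Bool) -> (Bool -> Int))} | 1 pending]
  bind a := ((c -> c) -> List Int)
step 4: unify g ~ Bool  [subst: {e:=a, f:=((Int -> Bool) -> (Bool -> Int)), a:=((c -> c) -> List Int)} | 0 pending]
  bind g := Bool

Answer: a:=((c -> c) -> List Int) e:=((c -> c) -> List Int) f:=((Int -> Bool) -> (Bool -> Int)) g:=Bool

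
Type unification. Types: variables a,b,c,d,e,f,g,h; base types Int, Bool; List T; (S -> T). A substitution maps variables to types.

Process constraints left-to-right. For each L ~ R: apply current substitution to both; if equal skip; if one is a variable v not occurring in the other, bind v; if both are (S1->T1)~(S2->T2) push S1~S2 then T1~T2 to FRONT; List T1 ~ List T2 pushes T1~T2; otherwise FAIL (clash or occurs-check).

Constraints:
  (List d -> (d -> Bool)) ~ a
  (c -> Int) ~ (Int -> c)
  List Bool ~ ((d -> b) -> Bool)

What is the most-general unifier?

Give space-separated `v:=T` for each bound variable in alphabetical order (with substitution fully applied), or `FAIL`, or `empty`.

step 1: unify (List d -> (d -> Bool)) ~ a  [subst: {-} | 2 pending]
  bind a := (List d -> (d -> Bool))
step 2: unify (c -> Int) ~ (Int -> c)  [subst: {a:=(List d -> (d -> Bool))} | 1 pending]
  -> decompose arrow: push c~Int, Int~c
step 3: unify c ~ Int  [subst: {a:=(List d -> (d -> Bool))} | 2 pending]
  bind c := Int
step 4: unify Int ~ Int  [subst: {a:=(List d -> (d -> Bool)), c:=Int} | 1 pending]
  -> identical, skip
step 5: unify List Bool ~ ((d -> b) -> Bool)  [subst: {a:=(List d -> (d -> Bool)), c:=Int} | 0 pending]
  clash: List Bool vs ((d -> b) -> Bool)

Answer: FAIL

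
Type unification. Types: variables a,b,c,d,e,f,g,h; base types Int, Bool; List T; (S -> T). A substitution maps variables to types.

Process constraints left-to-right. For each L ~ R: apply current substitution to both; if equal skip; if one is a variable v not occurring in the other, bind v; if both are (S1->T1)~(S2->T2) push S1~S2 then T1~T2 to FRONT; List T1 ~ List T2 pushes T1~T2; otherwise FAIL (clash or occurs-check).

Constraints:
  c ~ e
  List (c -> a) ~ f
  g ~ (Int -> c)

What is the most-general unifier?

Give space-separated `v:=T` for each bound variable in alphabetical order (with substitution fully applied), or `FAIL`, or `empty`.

Answer: c:=e f:=List (e -> a) g:=(Int -> e)

Derivation:
step 1: unify c ~ e  [subst: {-} | 2 pending]
  bind c := e
step 2: unify List (e -> a) ~ f  [subst: {c:=e} | 1 pending]
  bind f := List (e -> a)
step 3: unify g ~ (Int -> e)  [subst: {c:=e, f:=List (e -> a)} | 0 pending]
  bind g := (Int -> e)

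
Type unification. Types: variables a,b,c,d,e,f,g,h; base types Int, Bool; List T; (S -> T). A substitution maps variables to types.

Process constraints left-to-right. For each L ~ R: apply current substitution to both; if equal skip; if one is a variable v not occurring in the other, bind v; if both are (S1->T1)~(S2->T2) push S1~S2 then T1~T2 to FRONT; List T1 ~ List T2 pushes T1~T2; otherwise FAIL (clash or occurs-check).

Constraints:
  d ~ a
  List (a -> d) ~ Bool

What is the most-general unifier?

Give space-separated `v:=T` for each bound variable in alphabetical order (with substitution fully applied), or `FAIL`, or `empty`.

step 1: unify d ~ a  [subst: {-} | 1 pending]
  bind d := a
step 2: unify List (a -> a) ~ Bool  [subst: {d:=a} | 0 pending]
  clash: List (a -> a) vs Bool

Answer: FAIL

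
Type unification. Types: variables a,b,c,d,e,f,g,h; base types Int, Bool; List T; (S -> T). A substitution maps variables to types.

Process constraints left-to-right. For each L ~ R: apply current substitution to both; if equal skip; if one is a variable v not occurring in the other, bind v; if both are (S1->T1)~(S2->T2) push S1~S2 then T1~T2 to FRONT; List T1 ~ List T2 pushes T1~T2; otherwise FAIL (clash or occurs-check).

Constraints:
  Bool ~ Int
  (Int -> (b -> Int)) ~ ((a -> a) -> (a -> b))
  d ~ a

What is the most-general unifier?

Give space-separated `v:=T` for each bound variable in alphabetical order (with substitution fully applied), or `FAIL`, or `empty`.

step 1: unify Bool ~ Int  [subst: {-} | 2 pending]
  clash: Bool vs Int

Answer: FAIL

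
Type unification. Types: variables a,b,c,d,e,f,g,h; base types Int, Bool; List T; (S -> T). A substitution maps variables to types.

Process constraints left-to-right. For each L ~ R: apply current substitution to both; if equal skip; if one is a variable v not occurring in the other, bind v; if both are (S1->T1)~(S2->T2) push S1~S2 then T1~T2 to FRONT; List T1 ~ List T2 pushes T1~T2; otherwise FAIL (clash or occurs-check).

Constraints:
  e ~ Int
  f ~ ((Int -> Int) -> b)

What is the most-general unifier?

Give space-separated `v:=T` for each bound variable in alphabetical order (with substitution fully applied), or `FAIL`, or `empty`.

Answer: e:=Int f:=((Int -> Int) -> b)

Derivation:
step 1: unify e ~ Int  [subst: {-} | 1 pending]
  bind e := Int
step 2: unify f ~ ((Int -> Int) -> b)  [subst: {e:=Int} | 0 pending]
  bind f := ((Int -> Int) -> b)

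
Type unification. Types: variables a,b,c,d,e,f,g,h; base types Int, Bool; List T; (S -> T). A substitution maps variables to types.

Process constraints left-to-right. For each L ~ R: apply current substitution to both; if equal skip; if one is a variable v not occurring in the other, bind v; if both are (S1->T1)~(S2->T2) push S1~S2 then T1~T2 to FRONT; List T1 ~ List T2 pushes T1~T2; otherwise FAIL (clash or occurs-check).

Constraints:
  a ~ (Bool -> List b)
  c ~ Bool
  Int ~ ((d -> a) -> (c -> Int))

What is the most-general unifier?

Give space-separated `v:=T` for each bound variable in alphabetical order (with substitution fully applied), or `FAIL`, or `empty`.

Answer: FAIL

Derivation:
step 1: unify a ~ (Bool -> List b)  [subst: {-} | 2 pending]
  bind a := (Bool -> List b)
step 2: unify c ~ Bool  [subst: {a:=(Bool -> List b)} | 1 pending]
  bind c := Bool
step 3: unify Int ~ ((d -> (Bool -> List b)) -> (Bool -> Int))  [subst: {a:=(Bool -> List b), c:=Bool} | 0 pending]
  clash: Int vs ((d -> (Bool -> List b)) -> (Bool -> Int))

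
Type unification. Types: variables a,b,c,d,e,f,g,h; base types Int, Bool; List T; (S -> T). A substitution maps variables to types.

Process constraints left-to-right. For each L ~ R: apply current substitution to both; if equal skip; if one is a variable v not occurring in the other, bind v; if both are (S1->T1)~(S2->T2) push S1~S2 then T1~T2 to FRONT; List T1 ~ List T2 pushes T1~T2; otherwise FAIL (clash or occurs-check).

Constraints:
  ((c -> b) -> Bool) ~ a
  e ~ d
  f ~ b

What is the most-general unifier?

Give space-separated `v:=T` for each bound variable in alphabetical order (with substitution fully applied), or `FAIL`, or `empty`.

step 1: unify ((c -> b) -> Bool) ~ a  [subst: {-} | 2 pending]
  bind a := ((c -> b) -> Bool)
step 2: unify e ~ d  [subst: {a:=((c -> b) -> Bool)} | 1 pending]
  bind e := d
step 3: unify f ~ b  [subst: {a:=((c -> b) -> Bool), e:=d} | 0 pending]
  bind f := b

Answer: a:=((c -> b) -> Bool) e:=d f:=b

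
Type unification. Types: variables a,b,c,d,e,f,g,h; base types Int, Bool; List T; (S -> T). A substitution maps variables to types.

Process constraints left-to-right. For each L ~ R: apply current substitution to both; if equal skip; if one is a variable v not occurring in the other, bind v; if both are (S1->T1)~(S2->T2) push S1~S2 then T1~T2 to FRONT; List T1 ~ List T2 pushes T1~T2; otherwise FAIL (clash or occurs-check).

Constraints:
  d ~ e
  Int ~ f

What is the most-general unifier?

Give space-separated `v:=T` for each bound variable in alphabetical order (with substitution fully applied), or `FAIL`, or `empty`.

Answer: d:=e f:=Int

Derivation:
step 1: unify d ~ e  [subst: {-} | 1 pending]
  bind d := e
step 2: unify Int ~ f  [subst: {d:=e} | 0 pending]
  bind f := Int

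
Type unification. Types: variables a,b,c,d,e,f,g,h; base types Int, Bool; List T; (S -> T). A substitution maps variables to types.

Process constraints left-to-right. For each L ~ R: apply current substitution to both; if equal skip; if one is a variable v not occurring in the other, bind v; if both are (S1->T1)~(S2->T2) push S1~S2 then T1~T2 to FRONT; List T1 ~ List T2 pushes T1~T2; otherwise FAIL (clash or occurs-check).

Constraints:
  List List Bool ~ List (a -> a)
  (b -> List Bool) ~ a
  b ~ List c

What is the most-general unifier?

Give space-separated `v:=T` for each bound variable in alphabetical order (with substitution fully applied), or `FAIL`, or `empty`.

step 1: unify List List Bool ~ List (a -> a)  [subst: {-} | 2 pending]
  -> decompose List: push List Bool~(a -> a)
step 2: unify List Bool ~ (a -> a)  [subst: {-} | 2 pending]
  clash: List Bool vs (a -> a)

Answer: FAIL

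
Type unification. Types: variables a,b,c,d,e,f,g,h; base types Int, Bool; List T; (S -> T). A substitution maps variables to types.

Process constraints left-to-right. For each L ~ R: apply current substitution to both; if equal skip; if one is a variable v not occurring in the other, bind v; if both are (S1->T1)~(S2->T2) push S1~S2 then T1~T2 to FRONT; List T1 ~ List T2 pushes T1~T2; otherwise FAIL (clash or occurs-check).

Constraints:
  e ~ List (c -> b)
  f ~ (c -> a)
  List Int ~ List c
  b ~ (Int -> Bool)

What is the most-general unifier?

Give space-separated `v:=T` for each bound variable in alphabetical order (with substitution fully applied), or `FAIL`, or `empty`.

step 1: unify e ~ List (c -> b)  [subst: {-} | 3 pending]
  bind e := List (c -> b)
step 2: unify f ~ (c -> a)  [subst: {e:=List (c -> b)} | 2 pending]
  bind f := (c -> a)
step 3: unify List Int ~ List c  [subst: {e:=List (c -> b), f:=(c -> a)} | 1 pending]
  -> decompose List: push Int~c
step 4: unify Int ~ c  [subst: {e:=List (c -> b), f:=(c -> a)} | 1 pending]
  bind c := Int
step 5: unify b ~ (Int -> Bool)  [subst: {e:=List (c -> b), f:=(c -> a), c:=Int} | 0 pending]
  bind b := (Int -> Bool)

Answer: b:=(Int -> Bool) c:=Int e:=List (Int -> (Int -> Bool)) f:=(Int -> a)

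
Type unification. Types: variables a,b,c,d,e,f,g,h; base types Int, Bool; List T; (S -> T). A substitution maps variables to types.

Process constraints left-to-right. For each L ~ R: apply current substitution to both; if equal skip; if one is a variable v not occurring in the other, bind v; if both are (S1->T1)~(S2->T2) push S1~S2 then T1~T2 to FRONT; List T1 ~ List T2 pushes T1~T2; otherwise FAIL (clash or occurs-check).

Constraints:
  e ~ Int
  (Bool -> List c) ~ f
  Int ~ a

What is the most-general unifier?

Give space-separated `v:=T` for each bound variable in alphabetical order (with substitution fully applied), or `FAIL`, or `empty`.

step 1: unify e ~ Int  [subst: {-} | 2 pending]
  bind e := Int
step 2: unify (Bool -> List c) ~ f  [subst: {e:=Int} | 1 pending]
  bind f := (Bool -> List c)
step 3: unify Int ~ a  [subst: {e:=Int, f:=(Bool -> List c)} | 0 pending]
  bind a := Int

Answer: a:=Int e:=Int f:=(Bool -> List c)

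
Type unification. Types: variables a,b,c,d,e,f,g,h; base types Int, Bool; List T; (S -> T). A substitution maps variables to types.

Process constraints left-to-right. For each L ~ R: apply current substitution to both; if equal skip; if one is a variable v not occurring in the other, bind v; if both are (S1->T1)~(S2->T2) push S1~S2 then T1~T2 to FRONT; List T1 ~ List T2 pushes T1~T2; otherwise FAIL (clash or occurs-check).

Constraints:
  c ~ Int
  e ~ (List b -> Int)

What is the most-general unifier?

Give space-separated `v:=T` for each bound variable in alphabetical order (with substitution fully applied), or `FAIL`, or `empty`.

Answer: c:=Int e:=(List b -> Int)

Derivation:
step 1: unify c ~ Int  [subst: {-} | 1 pending]
  bind c := Int
step 2: unify e ~ (List b -> Int)  [subst: {c:=Int} | 0 pending]
  bind e := (List b -> Int)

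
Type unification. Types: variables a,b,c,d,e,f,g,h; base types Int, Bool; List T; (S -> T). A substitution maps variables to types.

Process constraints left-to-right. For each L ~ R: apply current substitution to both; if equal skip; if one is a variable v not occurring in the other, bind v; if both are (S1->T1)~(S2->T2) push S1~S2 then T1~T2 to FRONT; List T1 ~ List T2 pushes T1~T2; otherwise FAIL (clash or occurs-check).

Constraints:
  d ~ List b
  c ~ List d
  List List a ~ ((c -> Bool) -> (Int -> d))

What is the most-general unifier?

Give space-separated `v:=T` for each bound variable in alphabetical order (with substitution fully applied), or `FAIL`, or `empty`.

Answer: FAIL

Derivation:
step 1: unify d ~ List b  [subst: {-} | 2 pending]
  bind d := List b
step 2: unify c ~ List List b  [subst: {d:=List b} | 1 pending]
  bind c := List List b
step 3: unify List List a ~ ((List List b -> Bool) -> (Int -> List b))  [subst: {d:=List b, c:=List List b} | 0 pending]
  clash: List List a vs ((List List b -> Bool) -> (Int -> List b))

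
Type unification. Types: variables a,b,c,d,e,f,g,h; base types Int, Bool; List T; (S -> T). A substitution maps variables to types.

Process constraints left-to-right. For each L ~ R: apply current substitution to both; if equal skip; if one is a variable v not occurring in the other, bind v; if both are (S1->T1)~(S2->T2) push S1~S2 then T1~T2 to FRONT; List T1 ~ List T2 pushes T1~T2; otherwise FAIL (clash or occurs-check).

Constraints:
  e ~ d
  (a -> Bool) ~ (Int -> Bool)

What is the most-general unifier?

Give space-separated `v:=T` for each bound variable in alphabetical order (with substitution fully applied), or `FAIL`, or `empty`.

step 1: unify e ~ d  [subst: {-} | 1 pending]
  bind e := d
step 2: unify (a -> Bool) ~ (Int -> Bool)  [subst: {e:=d} | 0 pending]
  -> decompose arrow: push a~Int, Bool~Bool
step 3: unify a ~ Int  [subst: {e:=d} | 1 pending]
  bind a := Int
step 4: unify Bool ~ Bool  [subst: {e:=d, a:=Int} | 0 pending]
  -> identical, skip

Answer: a:=Int e:=d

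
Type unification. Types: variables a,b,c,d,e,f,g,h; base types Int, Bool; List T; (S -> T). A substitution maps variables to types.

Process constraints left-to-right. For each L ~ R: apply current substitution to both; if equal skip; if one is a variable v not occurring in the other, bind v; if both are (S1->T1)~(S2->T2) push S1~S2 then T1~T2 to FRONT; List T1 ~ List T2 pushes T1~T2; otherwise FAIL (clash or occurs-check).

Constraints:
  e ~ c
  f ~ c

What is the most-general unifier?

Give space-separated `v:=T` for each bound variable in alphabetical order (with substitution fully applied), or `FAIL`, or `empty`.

Answer: e:=c f:=c

Derivation:
step 1: unify e ~ c  [subst: {-} | 1 pending]
  bind e := c
step 2: unify f ~ c  [subst: {e:=c} | 0 pending]
  bind f := c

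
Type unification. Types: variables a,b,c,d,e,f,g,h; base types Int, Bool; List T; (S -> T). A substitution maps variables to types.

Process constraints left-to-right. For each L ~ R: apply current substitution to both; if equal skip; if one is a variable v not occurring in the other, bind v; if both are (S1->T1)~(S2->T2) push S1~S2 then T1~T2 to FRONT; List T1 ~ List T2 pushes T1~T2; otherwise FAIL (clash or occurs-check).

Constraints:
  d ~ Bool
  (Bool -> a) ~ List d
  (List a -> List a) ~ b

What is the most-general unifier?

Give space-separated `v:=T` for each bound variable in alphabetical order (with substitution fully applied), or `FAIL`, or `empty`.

step 1: unify d ~ Bool  [subst: {-} | 2 pending]
  bind d := Bool
step 2: unify (Bool -> a) ~ List Bool  [subst: {d:=Bool} | 1 pending]
  clash: (Bool -> a) vs List Bool

Answer: FAIL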